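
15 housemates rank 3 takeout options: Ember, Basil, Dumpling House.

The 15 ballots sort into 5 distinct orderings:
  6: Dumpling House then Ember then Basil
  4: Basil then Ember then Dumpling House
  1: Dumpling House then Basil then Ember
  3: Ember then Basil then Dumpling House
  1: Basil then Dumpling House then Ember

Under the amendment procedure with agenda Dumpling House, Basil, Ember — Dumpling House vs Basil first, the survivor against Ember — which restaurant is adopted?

Ember

Round 1: Dumpling House vs Basil — 7–8, Basil advances.
Round 2: Basil vs Ember — 6–9, Ember advances.
Ember survives the agenda.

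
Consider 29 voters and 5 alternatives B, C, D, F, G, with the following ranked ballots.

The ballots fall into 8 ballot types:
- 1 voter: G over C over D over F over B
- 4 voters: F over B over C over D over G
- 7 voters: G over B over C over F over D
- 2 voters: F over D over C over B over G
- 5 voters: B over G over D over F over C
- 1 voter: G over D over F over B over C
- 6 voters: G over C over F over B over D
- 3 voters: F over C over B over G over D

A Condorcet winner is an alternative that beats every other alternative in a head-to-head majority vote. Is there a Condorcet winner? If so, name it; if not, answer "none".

G

Pairwise majorities:
B–C: B 17–12.
B–D: B 25–4.
B–F: F 17–12.
B–G: G 15–14.
C vs D: C, 21–8.
C–F: F 15–14.
C–G: G 20–9.
D vs F: F wins 22–7.
D vs G: G wins 23–6.
F vs G: G wins 20–9.
G beats each of B, C, D, F — G is the Condorcet winner.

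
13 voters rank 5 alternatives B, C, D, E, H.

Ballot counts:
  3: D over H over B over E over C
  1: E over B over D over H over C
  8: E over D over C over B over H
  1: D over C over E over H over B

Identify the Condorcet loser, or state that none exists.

Pairwise majorities:
B vs C: C wins 9–4.
B vs D: B is ranked higher on 1 ballot, D on 12. D wins 12–1.
B vs E: B preferred on 3 ballots; E wins 10–3.
B vs H: 9 to 4, B.
C vs D: D wins 13–0.
C vs E: C preferred on 1 ballot; E wins 12–1.
C vs H: 8+1 = 9 for C, 4 for H — C by 9–4.
D vs E: E, 9–4.
D vs H: D, 13–0.
E vs H: E wins 10–3.
H is beaten in every head-to-head and is the Condorcet loser.

H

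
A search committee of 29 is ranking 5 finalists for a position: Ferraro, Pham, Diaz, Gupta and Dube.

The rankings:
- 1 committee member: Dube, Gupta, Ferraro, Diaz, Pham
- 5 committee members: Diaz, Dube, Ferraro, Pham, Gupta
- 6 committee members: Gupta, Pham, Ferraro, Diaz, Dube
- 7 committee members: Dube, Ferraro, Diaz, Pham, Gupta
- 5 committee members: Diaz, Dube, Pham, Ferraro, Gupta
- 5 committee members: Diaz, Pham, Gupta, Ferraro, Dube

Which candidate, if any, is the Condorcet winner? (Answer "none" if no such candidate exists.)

Diaz

Head-to-head results (29 committee members):
Ferraro–Pham: Pham 16–13.
Ferraro–Diaz: Diaz 15–14.
Ferraro–Gupta: Ferraro 17–12.
Ferraro vs Dube: Dube, 18–11.
Pham–Diaz: Diaz 23–6.
Pham vs Gupta: Pham, 22–7.
Pham–Dube: Dube 18–11.
Diaz vs Gupta: Diaz wins 22–7.
Diaz vs Dube: Diaz, 21–8.
Gupta vs Dube: Dube wins 18–11.
Diaz beats each of Ferraro, Pham, Gupta, Dube — Diaz is the Condorcet winner.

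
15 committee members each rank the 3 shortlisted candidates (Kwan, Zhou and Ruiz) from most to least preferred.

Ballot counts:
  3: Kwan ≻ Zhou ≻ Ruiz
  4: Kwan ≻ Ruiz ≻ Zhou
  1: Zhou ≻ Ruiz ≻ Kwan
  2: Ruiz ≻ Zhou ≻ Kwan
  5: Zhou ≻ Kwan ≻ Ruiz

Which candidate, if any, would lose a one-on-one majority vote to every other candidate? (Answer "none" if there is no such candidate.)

Ruiz

Pairwise majorities:
Kwan vs Zhou: Zhou, 8–7.
Kwan vs Ruiz: Kwan preferred on 3+4+5 = 12 ballots; Kwan wins 12–3.
Zhou vs Ruiz: Zhou is ranked higher on 3+1+5 = 9 ballots, Ruiz on 6. Zhou wins 9–6.
Ruiz is beaten in every head-to-head and is the Condorcet loser.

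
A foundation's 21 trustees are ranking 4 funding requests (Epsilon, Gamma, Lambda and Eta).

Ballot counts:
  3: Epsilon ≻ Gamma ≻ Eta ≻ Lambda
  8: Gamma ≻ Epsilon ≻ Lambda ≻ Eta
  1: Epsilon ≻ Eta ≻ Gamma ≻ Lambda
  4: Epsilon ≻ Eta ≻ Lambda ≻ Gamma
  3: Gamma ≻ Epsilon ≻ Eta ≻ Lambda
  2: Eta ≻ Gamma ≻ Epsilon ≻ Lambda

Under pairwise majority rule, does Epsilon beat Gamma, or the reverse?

Gamma

Ballots ranking Epsilon above Gamma: 3 + 1 + 4 = 8.
Ballots ranking Gamma above Epsilon: 21 − 8 = 13.
Gamma wins the head-to-head 13–8.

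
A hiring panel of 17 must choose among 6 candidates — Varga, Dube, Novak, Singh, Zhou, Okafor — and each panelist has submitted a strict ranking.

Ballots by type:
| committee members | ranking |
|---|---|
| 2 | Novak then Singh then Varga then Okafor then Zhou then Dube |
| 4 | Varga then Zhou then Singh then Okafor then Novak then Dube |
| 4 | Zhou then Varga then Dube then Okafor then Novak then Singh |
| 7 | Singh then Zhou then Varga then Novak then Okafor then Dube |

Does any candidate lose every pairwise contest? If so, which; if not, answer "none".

Dube

Head-to-head results (17 committee members):
Varga vs Dube: 17 to 0, Varga.
Varga vs Novak: 4+4+7 = 15 for Varga, 2 for Novak — Varga by 15–2.
Varga vs Singh: 8 to 9, Singh.
Varga vs Zhou: 6 to 11, Zhou.
Varga vs Okafor: 17 to 0, Varga.
Dube vs Novak: Novak, 13–4.
Dube vs Singh: 4 to 13, Singh.
Dube vs Zhou: Zhou wins 17–0.
Dube–Okafor: Okafor 13–4.
Novak vs Singh: Singh wins 11–6.
Novak–Zhou: Zhou 15–2.
Novak vs Okafor: Novak, 9–8.
Singh vs Zhou: 9 to 8, Singh.
Singh vs Okafor: Singh wins 13–4.
Zhou vs Okafor: Zhou preferred on 4+4+7 = 15 ballots; Zhou wins 15–2.
Dube loses to every other candidate — it is the Condorcet loser.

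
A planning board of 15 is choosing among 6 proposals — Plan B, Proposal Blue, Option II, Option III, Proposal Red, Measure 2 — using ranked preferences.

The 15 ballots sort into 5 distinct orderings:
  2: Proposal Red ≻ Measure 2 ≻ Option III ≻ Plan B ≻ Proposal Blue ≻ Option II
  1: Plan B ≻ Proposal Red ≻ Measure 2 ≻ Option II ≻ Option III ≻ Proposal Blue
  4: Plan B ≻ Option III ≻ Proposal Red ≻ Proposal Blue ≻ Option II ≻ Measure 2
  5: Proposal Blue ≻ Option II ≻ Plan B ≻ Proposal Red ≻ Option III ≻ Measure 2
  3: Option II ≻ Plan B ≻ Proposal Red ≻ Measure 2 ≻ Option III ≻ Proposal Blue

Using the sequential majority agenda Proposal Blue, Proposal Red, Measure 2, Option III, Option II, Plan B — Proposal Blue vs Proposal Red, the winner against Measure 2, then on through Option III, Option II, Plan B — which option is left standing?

Round 1: Proposal Blue vs Proposal Red — 5–10, Proposal Red advances.
Round 2: Proposal Red vs Measure 2 — 15–0, Proposal Red advances.
Round 3: Proposal Red vs Option III — 11–4, Proposal Red advances.
Round 4: Proposal Red vs Option II — 7–8, Option II advances.
Round 5: Option II vs Plan B — 8–7, Option II advances.
The agenda winner is Option II.

Option II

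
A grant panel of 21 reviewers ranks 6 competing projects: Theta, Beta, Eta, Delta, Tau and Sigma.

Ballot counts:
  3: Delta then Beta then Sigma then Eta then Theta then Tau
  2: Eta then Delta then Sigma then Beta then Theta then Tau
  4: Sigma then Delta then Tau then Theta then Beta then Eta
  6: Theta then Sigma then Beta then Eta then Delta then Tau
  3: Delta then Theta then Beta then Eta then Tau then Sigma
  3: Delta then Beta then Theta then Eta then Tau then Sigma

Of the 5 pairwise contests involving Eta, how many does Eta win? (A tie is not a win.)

1

Eta against each rival (21 reviewers):
Eta vs Theta: 3+2 = 5 for Eta, 16 for Theta — Theta by 16–5.
Eta vs Beta: 2 for Eta, 19 for Beta — Beta by 19–2.
Eta vs Delta: Delta, 13–8.
Eta vs Tau: Eta preferred on 3+2+6+3+3 = 17 ballots; Eta wins 17–4.
Eta vs Sigma: Eta is ranked higher on 2+3+3 = 8 ballots, Sigma on 13. Sigma wins 13–8.
Eta beats Tau; loses to Theta, Beta, Delta, Sigma — 1 pairwise win.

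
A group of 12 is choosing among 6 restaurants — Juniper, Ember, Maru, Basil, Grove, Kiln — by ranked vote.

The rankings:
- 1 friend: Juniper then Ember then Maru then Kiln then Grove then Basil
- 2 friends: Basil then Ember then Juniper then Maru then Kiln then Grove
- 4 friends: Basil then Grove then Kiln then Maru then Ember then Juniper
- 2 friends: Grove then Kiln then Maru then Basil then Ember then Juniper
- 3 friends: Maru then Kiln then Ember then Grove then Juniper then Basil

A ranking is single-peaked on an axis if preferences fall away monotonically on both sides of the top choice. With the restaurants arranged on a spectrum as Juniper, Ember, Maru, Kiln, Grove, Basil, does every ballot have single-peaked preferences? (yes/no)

Axis positions: Juniper=1, Ember=2, Maru=3, Kiln=4, Grove=5, Basil=6.
Ballot type 1 (peak Juniper at position 1): ranking walks positions 1-2-3-4-5-6, expanding outward from the peak — single-peaked.
Ballot type 2: ranking walks positions 6-2-1-3-4-5; Ember is ranked above Grove even though Grove lies between Ember and the peak Basil on the axis — preferences dip and rise again. Not single-peaked.
Ballot type 3 (peak Basil at position 6): ranking walks positions 6-5-4-3-2-1, expanding outward from the peak — single-peaked.
Ballot type 4 (peak Grove at position 5): ranking walks positions 5-4-3-6-2-1, expanding outward from the peak — single-peaked.
Ballot type 5 (peak Maru at position 3): ranking walks positions 3-4-2-5-1-6, expanding outward from the peak — single-peaked.
Ballot type 2 violates single-peakedness, so the profile is not single-peaked on this axis.

no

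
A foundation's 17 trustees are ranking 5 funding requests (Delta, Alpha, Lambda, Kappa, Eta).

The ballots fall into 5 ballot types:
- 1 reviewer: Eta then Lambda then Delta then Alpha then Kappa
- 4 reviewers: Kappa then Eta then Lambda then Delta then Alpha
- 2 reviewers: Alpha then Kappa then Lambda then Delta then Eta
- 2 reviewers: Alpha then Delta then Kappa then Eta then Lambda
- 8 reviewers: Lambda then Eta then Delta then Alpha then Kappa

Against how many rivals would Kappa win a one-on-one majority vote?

0

Kappa against each rival (17 reviewers):
Kappa vs Delta: Delta, 11–6.
Kappa vs Alpha: Alpha, 13–4.
Kappa vs Lambda: Lambda wins 9–8.
Kappa vs Eta: 8 to 9, Eta.
Kappa beats no one; loses to Delta, Alpha, Lambda, Eta — 0 pairwise wins.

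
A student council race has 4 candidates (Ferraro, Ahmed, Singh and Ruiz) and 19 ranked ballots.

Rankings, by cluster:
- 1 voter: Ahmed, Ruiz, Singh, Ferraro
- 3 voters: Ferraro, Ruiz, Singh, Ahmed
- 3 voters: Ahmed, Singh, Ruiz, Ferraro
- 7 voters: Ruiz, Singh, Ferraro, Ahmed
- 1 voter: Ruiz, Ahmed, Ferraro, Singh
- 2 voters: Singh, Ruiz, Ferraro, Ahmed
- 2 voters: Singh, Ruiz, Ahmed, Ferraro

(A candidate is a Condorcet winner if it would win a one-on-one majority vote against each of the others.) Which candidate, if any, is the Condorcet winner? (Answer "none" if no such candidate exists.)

Ruiz

Pairwise majorities:
Ferraro vs Ahmed: 12 to 7, Ferraro.
Ferraro vs Singh: Ferraro is ranked higher on 3+1 = 4 ballots, Singh on 15. Singh wins 15–4.
Ferraro vs Ruiz: Ruiz, 16–3.
Ahmed vs Singh: Singh wins 14–5.
Ahmed vs Ruiz: Ruiz wins 15–4.
Singh–Ruiz: Ruiz 12–7.
Only Ruiz has no losses; Ruiz is the Condorcet winner.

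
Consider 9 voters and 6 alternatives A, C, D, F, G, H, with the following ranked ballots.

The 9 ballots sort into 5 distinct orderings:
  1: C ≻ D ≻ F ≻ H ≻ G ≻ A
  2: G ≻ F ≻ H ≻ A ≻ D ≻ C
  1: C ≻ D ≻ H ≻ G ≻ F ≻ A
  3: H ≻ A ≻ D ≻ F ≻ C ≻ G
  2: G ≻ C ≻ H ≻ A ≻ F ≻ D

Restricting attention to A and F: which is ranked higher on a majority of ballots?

A

Ballots ranking A above F: 3 + 2 = 5.
Ballots ranking F above A: 9 − 5 = 4.
A wins the head-to-head 5–4.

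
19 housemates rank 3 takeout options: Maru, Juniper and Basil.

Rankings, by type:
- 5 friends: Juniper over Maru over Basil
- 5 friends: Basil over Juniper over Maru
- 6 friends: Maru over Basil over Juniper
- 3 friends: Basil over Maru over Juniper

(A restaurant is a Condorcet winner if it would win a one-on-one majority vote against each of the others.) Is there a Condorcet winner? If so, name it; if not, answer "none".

none

Head-to-head results (19 friends):
Maru vs Juniper: Maru preferred on 6+3 = 9 ballots; Juniper wins 10–9.
Maru vs Basil: Maru preferred on 5+6 = 11 ballots; Maru wins 11–8.
Juniper vs Basil: Juniper is ranked higher on 5 ballots, Basil on 14. Basil wins 14–5.
No restaurant is unbeaten: Maru loses to Juniper; Juniper loses to Basil; Basil loses to Maru. In particular Maru > Basil > Juniper > Maru is a majority cycle — no Condorcet winner exists.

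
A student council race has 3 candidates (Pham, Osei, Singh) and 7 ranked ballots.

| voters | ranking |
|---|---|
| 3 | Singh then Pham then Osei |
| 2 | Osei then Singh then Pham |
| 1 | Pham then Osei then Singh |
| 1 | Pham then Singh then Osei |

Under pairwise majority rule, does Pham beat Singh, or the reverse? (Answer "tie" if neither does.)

Ballots ranking Pham above Singh: 1 + 1 = 2.
Ballots ranking Singh above Pham: 7 − 2 = 5.
Singh wins the head-to-head 5–2.

Singh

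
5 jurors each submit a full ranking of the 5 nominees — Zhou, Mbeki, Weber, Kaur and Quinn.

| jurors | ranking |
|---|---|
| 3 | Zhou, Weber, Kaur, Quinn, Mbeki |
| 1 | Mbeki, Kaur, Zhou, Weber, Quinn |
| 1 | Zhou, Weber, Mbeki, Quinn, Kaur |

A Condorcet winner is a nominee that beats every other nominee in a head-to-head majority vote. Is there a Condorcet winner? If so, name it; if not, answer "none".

Zhou

Pairwise majorities:
Zhou vs Mbeki: 3+1 = 4 for Zhou, 1 for Mbeki — Zhou by 4–1.
Zhou vs Weber: Zhou preferred on 3+1+1 = 5 ballots; Zhou wins 5–0.
Zhou vs Kaur: Zhou is ranked higher on 3+1 = 4 ballots, Kaur on 1. Zhou wins 4–1.
Zhou vs Quinn: Zhou is ranked higher on 3+1+1 = 5 ballots, Quinn on 0. Zhou wins 5–0.
Mbeki vs Weber: 1 for Mbeki, 4 for Weber — Weber by 4–1.
Mbeki vs Kaur: 2 to 3, Kaur.
Mbeki vs Quinn: 1+1 = 2 for Mbeki, 3 for Quinn — Quinn by 3–2.
Weber vs Kaur: 3+1 = 4 for Weber, 1 for Kaur — Weber by 4–1.
Weber vs Quinn: Weber is ranked higher on 3+1+1 = 5 ballots, Quinn on 0. Weber wins 5–0.
Kaur vs Quinn: Kaur preferred on 3+1 = 4 ballots; Kaur wins 4–1.
Zhou defeats every rival head-to-head and is the Condorcet winner.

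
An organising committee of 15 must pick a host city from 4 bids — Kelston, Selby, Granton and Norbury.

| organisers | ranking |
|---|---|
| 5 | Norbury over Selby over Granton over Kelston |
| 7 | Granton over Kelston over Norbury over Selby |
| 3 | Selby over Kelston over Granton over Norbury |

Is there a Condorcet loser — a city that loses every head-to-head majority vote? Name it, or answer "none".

Pairwise majorities:
Kelston vs Selby: Selby wins 8–7.
Kelston vs Granton: Kelston is ranked higher on 3 ballots, Granton on 12. Granton wins 12–3.
Kelston vs Norbury: Kelston is ranked higher on 7+3 = 10 ballots, Norbury on 5. Kelston wins 10–5.
Selby vs Granton: Selby wins 8–7.
Selby vs Norbury: 3 for Selby, 12 for Norbury — Norbury by 12–3.
Granton vs Norbury: Granton, 10–5.
No city is winless: Kelston beats Norbury; Selby beats Kelston; Granton beats Kelston; Norbury beats Selby. There is no Condorcet loser.

none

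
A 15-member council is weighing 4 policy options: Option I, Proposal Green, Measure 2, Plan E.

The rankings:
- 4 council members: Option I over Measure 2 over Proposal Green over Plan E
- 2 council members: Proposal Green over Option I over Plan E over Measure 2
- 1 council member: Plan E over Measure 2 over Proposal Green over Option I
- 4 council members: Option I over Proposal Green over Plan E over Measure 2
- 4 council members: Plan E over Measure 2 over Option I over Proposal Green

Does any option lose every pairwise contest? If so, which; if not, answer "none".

Pairwise majorities:
Option I vs Proposal Green: Option I wins 12–3.
Option I vs Measure 2: 4+2+4 = 10 for Option I, 5 for Measure 2 — Option I by 10–5.
Option I vs Plan E: 4+2+4 = 10 for Option I, 5 for Plan E — Option I by 10–5.
Proposal Green vs Measure 2: Proposal Green preferred on 2+4 = 6 ballots; Measure 2 wins 9–6.
Proposal Green vs Plan E: Proposal Green, 10–5.
Measure 2–Plan E: Plan E 11–4.
Every option wins at least one matchup (Option I beats Proposal Green; Proposal Green beats Plan E; Measure 2 beats Proposal Green; Plan E beats Measure 2), so there is no Condorcet loser.

none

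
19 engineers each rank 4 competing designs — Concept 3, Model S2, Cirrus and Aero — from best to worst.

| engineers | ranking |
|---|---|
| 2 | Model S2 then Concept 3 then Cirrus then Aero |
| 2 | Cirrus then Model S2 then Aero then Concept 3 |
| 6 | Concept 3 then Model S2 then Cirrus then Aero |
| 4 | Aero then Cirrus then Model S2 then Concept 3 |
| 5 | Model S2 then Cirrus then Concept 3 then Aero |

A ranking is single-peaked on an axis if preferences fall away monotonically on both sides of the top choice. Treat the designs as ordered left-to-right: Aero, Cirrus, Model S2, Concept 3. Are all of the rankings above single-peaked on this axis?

Axis positions: Aero=1, Cirrus=2, Model S2=3, Concept 3=4.
Type 1 (peak Model S2 at position 3): ranking walks positions 3-4-2-1, expanding outward from the peak — single-peaked.
Type 2 (peak Cirrus at position 2): ranking walks positions 2-3-1-4, expanding outward from the peak — single-peaked.
Type 3 (peak Concept 3 at position 4): ranking walks positions 4-3-2-1, expanding outward from the peak — single-peaked.
Type 4 (peak Aero at position 1): ranking walks positions 1-2-3-4, expanding outward from the peak — single-peaked.
Type 5 (peak Model S2 at position 3): ranking walks positions 3-2-4-1, expanding outward from the peak — single-peaked.
Every ranking is single-peaked on this axis.

yes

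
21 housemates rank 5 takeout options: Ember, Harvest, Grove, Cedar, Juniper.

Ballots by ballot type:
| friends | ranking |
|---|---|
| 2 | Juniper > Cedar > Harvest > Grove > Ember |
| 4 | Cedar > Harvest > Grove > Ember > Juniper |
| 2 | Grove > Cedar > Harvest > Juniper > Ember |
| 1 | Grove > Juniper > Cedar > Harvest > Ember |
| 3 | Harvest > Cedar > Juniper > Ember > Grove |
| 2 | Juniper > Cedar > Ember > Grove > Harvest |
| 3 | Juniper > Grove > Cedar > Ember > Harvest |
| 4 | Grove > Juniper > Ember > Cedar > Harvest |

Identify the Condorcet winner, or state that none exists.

Check each pair by majority over 21 ballots:
Ember vs Harvest: Harvest, 12–9.
Ember vs Grove: Grove wins 16–5.
Ember vs Cedar: 4 for Ember, 17 for Cedar — Cedar by 17–4.
Ember–Juniper: Juniper 17–4.
Harvest vs Grove: Grove, 12–9.
Harvest vs Cedar: Harvest is ranked higher on 3 ballots, Cedar on 18. Cedar wins 18–3.
Harvest vs Juniper: Harvest is ranked higher on 4+2+3 = 9 ballots, Juniper on 12. Juniper wins 12–9.
Grove vs Cedar: Cedar wins 11–10.
Grove–Juniper: Grove 11–10.
Cedar vs Juniper: Cedar preferred on 4+2+3 = 9 ballots; Juniper wins 12–9.
Each restaurant drops at least one matchup (Ember loses to Harvest; Harvest loses to Grove; Grove loses to Cedar; Cedar loses to Juniper; Juniper loses to Grove); the cycle Grove → Juniper → Cedar → Grove rules out a Condorcet winner.

none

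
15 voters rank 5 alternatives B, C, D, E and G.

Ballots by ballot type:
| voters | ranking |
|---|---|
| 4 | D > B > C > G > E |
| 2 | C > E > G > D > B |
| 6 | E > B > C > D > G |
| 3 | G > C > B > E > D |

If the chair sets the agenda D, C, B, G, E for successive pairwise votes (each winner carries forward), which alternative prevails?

E

Round 1: D vs C — 4–11, C advances.
Round 2: C vs B — 5–10, B advances.
Round 3: B vs G — 10–5, B advances.
Round 4: B vs E — 7–8, E advances.
The agenda winner is E.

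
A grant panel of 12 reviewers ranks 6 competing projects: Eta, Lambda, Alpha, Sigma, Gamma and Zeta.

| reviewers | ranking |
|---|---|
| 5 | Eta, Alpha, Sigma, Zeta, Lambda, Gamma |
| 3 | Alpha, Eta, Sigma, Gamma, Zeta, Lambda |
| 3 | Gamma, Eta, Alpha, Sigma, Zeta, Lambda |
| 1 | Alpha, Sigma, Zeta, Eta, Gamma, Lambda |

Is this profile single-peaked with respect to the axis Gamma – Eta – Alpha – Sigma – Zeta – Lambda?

yes

Axis positions: Gamma=1, Eta=2, Alpha=3, Sigma=4, Zeta=5, Lambda=6.
Ballot type 1 (peak Eta at position 2): ranking walks positions 2-3-4-5-6-1, expanding outward from the peak — single-peaked.
Ballot type 2 (peak Alpha at position 3): ranking walks positions 3-2-4-1-5-6, expanding outward from the peak — single-peaked.
Ballot type 3 (peak Gamma at position 1): ranking walks positions 1-2-3-4-5-6, expanding outward from the peak — single-peaked.
Ballot type 4 (peak Alpha at position 3): ranking walks positions 3-4-5-2-1-6, expanding outward from the peak — single-peaked.
Every ranking is single-peaked on this axis.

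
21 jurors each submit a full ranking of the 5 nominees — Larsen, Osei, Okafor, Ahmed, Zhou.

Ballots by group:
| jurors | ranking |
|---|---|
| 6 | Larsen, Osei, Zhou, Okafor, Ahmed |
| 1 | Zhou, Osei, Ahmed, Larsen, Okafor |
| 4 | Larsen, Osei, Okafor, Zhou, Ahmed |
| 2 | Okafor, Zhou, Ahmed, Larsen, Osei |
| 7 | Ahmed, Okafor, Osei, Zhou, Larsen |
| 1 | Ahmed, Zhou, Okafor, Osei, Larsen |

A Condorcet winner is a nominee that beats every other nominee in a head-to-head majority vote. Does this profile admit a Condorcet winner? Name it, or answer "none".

Head-to-head results (21 jurors):
Larsen vs Osei: Larsen, 12–9.
Larsen–Okafor: Larsen 11–10.
Larsen vs Ahmed: Ahmed, 11–10.
Larsen vs Zhou: 10 to 11, Zhou.
Osei vs Okafor: Osei is ranked higher on 6+1+4 = 11 ballots, Okafor on 10. Osei wins 11–10.
Osei–Ahmed: Osei 11–10.
Osei vs Zhou: Osei wins 17–4.
Okafor vs Ahmed: Okafor is ranked higher on 6+4+2 = 12 ballots, Ahmed on 9. Okafor wins 12–9.
Okafor vs Zhou: Okafor preferred on 4+2+7 = 13 ballots; Okafor wins 13–8.
Ahmed vs Zhou: Zhou, 13–8.
Each nominee drops at least one matchup (Larsen loses to Ahmed; Osei loses to Larsen; Okafor loses to Larsen; Ahmed loses to Osei; Zhou loses to Osei); the cycle Larsen > Osei > Ahmed > Larsen rules out a Condorcet winner.

none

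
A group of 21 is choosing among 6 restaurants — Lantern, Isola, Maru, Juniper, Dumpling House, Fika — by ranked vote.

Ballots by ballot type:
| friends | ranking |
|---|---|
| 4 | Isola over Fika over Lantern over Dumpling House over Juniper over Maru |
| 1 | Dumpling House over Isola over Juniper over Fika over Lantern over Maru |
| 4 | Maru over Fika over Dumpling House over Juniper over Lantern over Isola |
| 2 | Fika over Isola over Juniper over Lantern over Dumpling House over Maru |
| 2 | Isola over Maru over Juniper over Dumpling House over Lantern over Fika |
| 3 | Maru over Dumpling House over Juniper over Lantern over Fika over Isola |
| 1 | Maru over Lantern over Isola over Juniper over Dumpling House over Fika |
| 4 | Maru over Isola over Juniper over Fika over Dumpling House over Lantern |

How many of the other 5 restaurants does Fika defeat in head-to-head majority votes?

2

Fika against each rival (21 friends):
Fika vs Lantern: 4+1+4+2+4 = 15 for Fika, 6 for Lantern — Fika by 15–6.
Fika vs Isola: Isola, 12–9.
Fika vs Maru: Maru wins 14–7.
Fika vs Juniper: 10 to 11, Juniper.
Fika vs Dumpling House: Fika wins 14–7.
Fika beats Lantern, Dumpling House; loses to Isola, Maru, Juniper — 2 pairwise wins.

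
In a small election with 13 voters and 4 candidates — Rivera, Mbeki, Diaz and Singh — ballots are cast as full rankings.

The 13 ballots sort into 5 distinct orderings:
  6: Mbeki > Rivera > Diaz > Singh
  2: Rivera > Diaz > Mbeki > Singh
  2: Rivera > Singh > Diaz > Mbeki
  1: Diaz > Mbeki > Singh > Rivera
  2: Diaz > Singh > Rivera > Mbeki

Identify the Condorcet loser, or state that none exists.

Singh

Head-to-head results (13 voters):
Rivera vs Mbeki: 2+2+2 = 6 for Rivera, 7 for Mbeki — Mbeki by 7–6.
Rivera vs Diaz: Rivera, 10–3.
Rivera vs Singh: Rivera, 10–3.
Mbeki vs Diaz: 6 for Mbeki, 7 for Diaz — Diaz by 7–6.
Mbeki vs Singh: Mbeki, 9–4.
Diaz vs Singh: Diaz is ranked higher on 6+2+1+2 = 11 ballots, Singh on 2. Diaz wins 11–2.
Only Singh has no wins; Singh is the Condorcet loser.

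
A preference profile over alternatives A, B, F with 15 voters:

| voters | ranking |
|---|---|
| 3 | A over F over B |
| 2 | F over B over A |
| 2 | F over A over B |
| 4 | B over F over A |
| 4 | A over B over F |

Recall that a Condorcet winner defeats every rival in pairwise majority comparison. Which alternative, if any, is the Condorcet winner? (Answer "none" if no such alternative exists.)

Check each pair by majority over 15 ballots:
A vs B: A is ranked higher on 3+2+4 = 9 ballots, B on 6. A wins 9–6.
A vs F: A preferred on 3+4 = 7 ballots; F wins 8–7.
B vs F: 8 to 7, B.
Each alternative drops at least one matchup (A loses to F; B loses to A; F loses to B); the cycle A beats B beats F beats A rules out a Condorcet winner.

none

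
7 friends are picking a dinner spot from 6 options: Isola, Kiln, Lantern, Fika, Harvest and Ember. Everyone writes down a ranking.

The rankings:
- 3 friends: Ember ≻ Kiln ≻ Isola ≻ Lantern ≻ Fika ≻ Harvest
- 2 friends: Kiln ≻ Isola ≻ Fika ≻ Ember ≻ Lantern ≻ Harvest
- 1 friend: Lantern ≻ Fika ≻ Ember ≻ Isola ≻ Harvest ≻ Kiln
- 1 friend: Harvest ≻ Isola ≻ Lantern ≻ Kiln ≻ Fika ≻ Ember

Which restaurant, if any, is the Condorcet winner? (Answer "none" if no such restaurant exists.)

Check each pair by majority over 7 ballots:
Isola vs Kiln: Isola preferred on 1+1 = 2 ballots; Kiln wins 5–2.
Isola vs Lantern: 6 to 1, Isola.
Isola–Fika: Isola 6–1.
Isola vs Harvest: Isola wins 6–1.
Isola vs Ember: Ember, 4–3.
Kiln vs Lantern: Kiln, 5–2.
Kiln–Fika: Kiln 6–1.
Kiln–Harvest: Kiln 5–2.
Kiln–Ember: Ember 4–3.
Lantern vs Fika: Lantern is ranked higher on 3+1+1 = 5 ballots, Fika on 2. Lantern wins 5–2.
Lantern vs Harvest: Lantern preferred on 3+2+1 = 6 ballots; Lantern wins 6–1.
Lantern vs Ember: 2 to 5, Ember.
Fika vs Harvest: Fika, 6–1.
Fika vs Ember: Fika, 4–3.
Harvest vs Ember: 1 to 6, Ember.
Every restaurant loses at least once (Isola loses to Kiln; Kiln loses to Ember; Lantern loses to Isola; Fika loses to Isola; Harvest loses to Isola; Ember loses to Fika). The majority relation contains the cycle Isola beats Fika beats Ember beats Isola, so there is no Condorcet winner.

none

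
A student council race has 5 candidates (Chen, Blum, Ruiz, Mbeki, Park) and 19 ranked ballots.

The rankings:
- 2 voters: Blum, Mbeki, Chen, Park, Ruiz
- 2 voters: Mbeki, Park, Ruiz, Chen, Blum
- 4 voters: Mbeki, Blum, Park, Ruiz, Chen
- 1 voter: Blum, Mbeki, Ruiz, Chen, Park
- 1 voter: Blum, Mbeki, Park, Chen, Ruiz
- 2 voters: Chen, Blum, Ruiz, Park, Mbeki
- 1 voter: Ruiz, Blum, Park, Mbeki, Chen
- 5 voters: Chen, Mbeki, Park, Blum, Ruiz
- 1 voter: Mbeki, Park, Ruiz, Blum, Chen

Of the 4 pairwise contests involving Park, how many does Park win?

Park against each rival (19 voters):
Park–Chen: Chen 10–9.
Park vs Blum: 2+5+1 = 8 for Park, 11 for Blum — Blum by 11–8.
Park vs Ruiz: Park, 15–4.
Park vs Mbeki: Park is ranked higher on 2+1 = 3 ballots, Mbeki on 16. Mbeki wins 16–3.
Park beats Ruiz; loses to Chen, Blum, Mbeki — 1 pairwise win.

1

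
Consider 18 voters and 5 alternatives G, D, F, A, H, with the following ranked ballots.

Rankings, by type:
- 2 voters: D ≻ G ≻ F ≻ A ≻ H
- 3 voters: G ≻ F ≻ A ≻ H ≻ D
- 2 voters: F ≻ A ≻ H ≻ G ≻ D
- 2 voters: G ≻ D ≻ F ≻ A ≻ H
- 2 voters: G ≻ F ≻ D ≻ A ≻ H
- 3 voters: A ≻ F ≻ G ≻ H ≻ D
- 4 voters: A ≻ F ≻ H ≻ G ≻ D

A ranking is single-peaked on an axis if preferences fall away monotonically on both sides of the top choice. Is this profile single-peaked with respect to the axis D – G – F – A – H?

yes

Axis positions: D=1, G=2, F=3, A=4, H=5.
Type 1 (peak D at position 1): ranking walks positions 1-2-3-4-5, expanding outward from the peak — single-peaked.
Type 2 (peak G at position 2): ranking walks positions 2-3-4-5-1, expanding outward from the peak — single-peaked.
Type 3 (peak F at position 3): ranking walks positions 3-4-5-2-1, expanding outward from the peak — single-peaked.
Type 4 (peak G at position 2): ranking walks positions 2-1-3-4-5, expanding outward from the peak — single-peaked.
Type 5 (peak G at position 2): ranking walks positions 2-3-1-4-5, expanding outward from the peak — single-peaked.
Type 6 (peak A at position 4): ranking walks positions 4-3-2-5-1, expanding outward from the peak — single-peaked.
Type 7 (peak A at position 4): ranking walks positions 4-3-5-2-1, expanding outward from the peak — single-peaked.
Every ranking is single-peaked on this axis.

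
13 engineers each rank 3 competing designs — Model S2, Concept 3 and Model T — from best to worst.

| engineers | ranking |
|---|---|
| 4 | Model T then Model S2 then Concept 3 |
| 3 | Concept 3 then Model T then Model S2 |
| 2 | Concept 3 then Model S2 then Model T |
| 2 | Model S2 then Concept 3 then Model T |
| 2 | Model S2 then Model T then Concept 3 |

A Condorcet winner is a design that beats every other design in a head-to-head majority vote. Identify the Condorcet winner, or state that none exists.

none

Pairwise majorities:
Model S2 vs Concept 3: 4+2+2 = 8 for Model S2, 5 for Concept 3 — Model S2 by 8–5.
Model S2 vs Model T: Model S2 preferred on 2+2+2 = 6 ballots; Model T wins 7–6.
Concept 3 vs Model T: Concept 3 is ranked higher on 3+2+2 = 7 ballots, Model T on 6. Concept 3 wins 7–6.
No design is unbeaten: Model S2 loses to Model T; Concept 3 loses to Model S2; Model T loses to Concept 3. In particular Model S2 beats Concept 3 beats Model T beats Model S2 is a majority cycle — no Condorcet winner exists.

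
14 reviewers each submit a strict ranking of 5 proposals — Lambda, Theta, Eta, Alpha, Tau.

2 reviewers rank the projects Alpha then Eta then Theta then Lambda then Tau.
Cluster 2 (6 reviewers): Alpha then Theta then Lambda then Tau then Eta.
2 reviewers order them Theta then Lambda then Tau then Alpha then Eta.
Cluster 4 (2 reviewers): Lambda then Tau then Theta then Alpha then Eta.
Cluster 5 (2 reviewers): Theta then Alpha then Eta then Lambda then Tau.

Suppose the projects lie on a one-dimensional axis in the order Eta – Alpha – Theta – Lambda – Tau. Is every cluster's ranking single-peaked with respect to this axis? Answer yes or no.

Axis positions: Eta=1, Alpha=2, Theta=3, Lambda=4, Tau=5.
Cluster 1 (peak Alpha at position 2): ranking walks positions 2-1-3-4-5, expanding outward from the peak — single-peaked.
Cluster 2 (peak Alpha at position 2): ranking walks positions 2-3-4-5-1, expanding outward from the peak — single-peaked.
Cluster 3 (peak Theta at position 3): ranking walks positions 3-4-5-2-1, expanding outward from the peak — single-peaked.
Cluster 4 (peak Lambda at position 4): ranking walks positions 4-5-3-2-1, expanding outward from the peak — single-peaked.
Cluster 5 (peak Theta at position 3): ranking walks positions 3-2-1-4-5, expanding outward from the peak — single-peaked.
Every ranking is single-peaked on this axis.

yes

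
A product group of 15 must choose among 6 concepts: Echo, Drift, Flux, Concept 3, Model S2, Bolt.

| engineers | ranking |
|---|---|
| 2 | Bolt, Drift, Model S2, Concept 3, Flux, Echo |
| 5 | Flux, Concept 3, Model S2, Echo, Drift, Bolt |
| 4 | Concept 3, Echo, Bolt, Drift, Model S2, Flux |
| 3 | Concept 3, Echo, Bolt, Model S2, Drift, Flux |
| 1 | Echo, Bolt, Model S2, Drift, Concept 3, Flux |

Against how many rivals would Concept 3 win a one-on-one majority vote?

Concept 3 against each rival (15 engineers):
Concept 3 vs Echo: Concept 3 wins 14–1.
Concept 3 vs Drift: Concept 3 preferred on 5+4+3 = 12 ballots; Concept 3 wins 12–3.
Concept 3 vs Flux: Concept 3 wins 10–5.
Concept 3 vs Model S2: 5+4+3 = 12 for Concept 3, 3 for Model S2 — Concept 3 by 12–3.
Concept 3–Bolt: Concept 3 12–3.
Concept 3 beats Echo, Drift, Flux, Model S2, Bolt — 5 pairwise wins.

5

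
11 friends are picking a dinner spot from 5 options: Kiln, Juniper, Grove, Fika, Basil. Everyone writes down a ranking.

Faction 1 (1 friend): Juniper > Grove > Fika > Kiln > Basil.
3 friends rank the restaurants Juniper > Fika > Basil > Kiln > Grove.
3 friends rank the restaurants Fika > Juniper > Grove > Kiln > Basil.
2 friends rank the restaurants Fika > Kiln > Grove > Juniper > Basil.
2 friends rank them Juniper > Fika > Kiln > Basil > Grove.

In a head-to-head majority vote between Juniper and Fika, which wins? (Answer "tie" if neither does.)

Juniper

Ballots ranking Juniper above Fika: 1 + 3 + 2 = 6.
Ballots ranking Fika above Juniper: 11 − 6 = 5.
Juniper wins the head-to-head 6–5.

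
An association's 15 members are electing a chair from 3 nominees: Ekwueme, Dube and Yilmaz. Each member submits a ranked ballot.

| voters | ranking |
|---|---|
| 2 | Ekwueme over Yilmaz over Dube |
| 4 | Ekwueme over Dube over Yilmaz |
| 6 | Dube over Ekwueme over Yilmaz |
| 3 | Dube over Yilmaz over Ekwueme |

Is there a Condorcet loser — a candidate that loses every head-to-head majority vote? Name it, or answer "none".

Pairwise majorities:
Ekwueme vs Dube: 6 to 9, Dube.
Ekwueme vs Yilmaz: Ekwueme wins 12–3.
Dube vs Yilmaz: Dube is ranked higher on 4+6+3 = 13 ballots, Yilmaz on 2. Dube wins 13–2.
Yilmaz is beaten in every head-to-head and is the Condorcet loser.

Yilmaz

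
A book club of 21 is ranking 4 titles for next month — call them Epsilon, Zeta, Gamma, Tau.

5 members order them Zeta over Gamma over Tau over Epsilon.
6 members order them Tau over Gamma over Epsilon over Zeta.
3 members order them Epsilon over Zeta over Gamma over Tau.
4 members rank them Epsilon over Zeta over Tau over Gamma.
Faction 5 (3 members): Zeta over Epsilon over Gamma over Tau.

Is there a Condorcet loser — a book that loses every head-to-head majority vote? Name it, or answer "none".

Head-to-head results (21 members):
Epsilon vs Zeta: Epsilon, 13–8.
Epsilon vs Gamma: 10 to 11, Gamma.
Epsilon vs Tau: 3+4+3 = 10 for Epsilon, 11 for Tau — Tau by 11–10.
Zeta vs Gamma: Zeta preferred on 5+3+4+3 = 15 ballots; Zeta wins 15–6.
Zeta vs Tau: Zeta preferred on 5+3+4+3 = 15 ballots; Zeta wins 15–6.
Gamma vs Tau: Gamma wins 11–10.
No book is winless: Epsilon beats Zeta; Zeta beats Gamma; Gamma beats Epsilon; Tau beats Epsilon. There is no Condorcet loser.

none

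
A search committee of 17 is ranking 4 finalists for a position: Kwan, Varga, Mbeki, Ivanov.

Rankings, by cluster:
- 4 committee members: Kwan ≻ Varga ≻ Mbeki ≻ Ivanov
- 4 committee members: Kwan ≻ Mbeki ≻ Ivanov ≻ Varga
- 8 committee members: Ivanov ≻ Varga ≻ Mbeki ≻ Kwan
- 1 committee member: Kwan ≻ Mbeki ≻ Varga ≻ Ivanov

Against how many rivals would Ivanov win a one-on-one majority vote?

Ivanov against each rival (17 committee members):
Ivanov vs Kwan: Kwan wins 9–8.
Ivanov vs Varga: Ivanov preferred on 4+8 = 12 ballots; Ivanov wins 12–5.
Ivanov vs Mbeki: 8 to 9, Mbeki.
Ivanov beats Varga; loses to Kwan, Mbeki — 1 pairwise win.

1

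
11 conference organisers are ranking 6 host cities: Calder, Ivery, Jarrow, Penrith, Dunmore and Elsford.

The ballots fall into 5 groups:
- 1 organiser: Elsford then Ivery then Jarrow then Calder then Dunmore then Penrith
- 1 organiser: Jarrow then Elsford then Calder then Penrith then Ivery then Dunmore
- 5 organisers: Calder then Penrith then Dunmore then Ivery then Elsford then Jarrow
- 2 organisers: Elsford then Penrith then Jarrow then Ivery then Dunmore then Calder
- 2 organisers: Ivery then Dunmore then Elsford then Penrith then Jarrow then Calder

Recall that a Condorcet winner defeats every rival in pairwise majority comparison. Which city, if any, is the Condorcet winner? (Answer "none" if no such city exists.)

none

Head-to-head results (11 organisers):
Calder vs Ivery: Calder is ranked higher on 1+5 = 6 ballots, Ivery on 5. Calder wins 6–5.
Calder vs Jarrow: Jarrow, 6–5.
Calder–Penrith: Calder 7–4.
Calder vs Dunmore: Calder is ranked higher on 1+1+5 = 7 ballots, Dunmore on 4. Calder wins 7–4.
Calder vs Elsford: 5 to 6, Elsford.
Ivery vs Jarrow: Ivery, 8–3.
Ivery vs Penrith: 3 to 8, Penrith.
Ivery vs Dunmore: Ivery, 6–5.
Ivery vs Elsford: Ivery wins 7–4.
Jarrow–Penrith: Penrith 9–2.
Jarrow vs Dunmore: Jarrow is ranked higher on 1+1+2 = 4 ballots, Dunmore on 7. Dunmore wins 7–4.
Jarrow vs Elsford: Elsford, 10–1.
Penrith vs Dunmore: 8 to 3, Penrith.
Penrith vs Elsford: Penrith preferred on 5 ballots; Elsford wins 6–5.
Dunmore vs Elsford: Dunmore is ranked higher on 5+2 = 7 ballots, Elsford on 4. Dunmore wins 7–4.
Each city drops at least one matchup (Calder loses to Jarrow; Ivery loses to Calder; Jarrow loses to Ivery; Penrith loses to Calder; Dunmore loses to Calder; Elsford loses to Ivery); the cycle Calder > Ivery > Jarrow > Calder rules out a Condorcet winner.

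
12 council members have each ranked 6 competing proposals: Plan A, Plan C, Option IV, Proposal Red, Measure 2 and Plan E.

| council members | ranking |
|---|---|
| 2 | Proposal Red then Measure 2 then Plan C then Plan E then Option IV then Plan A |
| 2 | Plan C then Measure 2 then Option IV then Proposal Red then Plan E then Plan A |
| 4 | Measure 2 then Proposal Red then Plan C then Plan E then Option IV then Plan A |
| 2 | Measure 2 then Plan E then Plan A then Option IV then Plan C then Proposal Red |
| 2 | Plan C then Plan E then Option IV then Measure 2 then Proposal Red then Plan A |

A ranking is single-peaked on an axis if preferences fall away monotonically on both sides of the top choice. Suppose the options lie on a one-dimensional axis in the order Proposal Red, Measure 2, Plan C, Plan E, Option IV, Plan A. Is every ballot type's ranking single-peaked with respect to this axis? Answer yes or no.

Axis positions: Proposal Red=1, Measure 2=2, Plan C=3, Plan E=4, Option IV=5, Plan A=6.
Ballot type 1 (peak Proposal Red at position 1): ranking walks positions 1-2-3-4-5-6, expanding outward from the peak — single-peaked.
Ballot type 2: ranking walks positions 3-2-5-1-4-6; Option IV is ranked above Plan E even though Plan E lies between Option IV and the peak Plan C on the axis — preferences dip and rise again. Not single-peaked.
Ballot type 3 (peak Measure 2 at position 2): ranking walks positions 2-1-3-4-5-6, expanding outward from the peak — single-peaked.
Ballot type 4: ranking walks positions 2-4-6-5-3-1; Plan E is ranked above Plan C even though Plan C lies between Plan E and the peak Measure 2 on the axis — preferences dip and rise again. Not single-peaked.
Ballot type 5 (peak Plan C at position 3): ranking walks positions 3-4-5-2-1-6, expanding outward from the peak — single-peaked.
Ballot type 2 violates single-peakedness, so the profile is not single-peaked on this axis.

no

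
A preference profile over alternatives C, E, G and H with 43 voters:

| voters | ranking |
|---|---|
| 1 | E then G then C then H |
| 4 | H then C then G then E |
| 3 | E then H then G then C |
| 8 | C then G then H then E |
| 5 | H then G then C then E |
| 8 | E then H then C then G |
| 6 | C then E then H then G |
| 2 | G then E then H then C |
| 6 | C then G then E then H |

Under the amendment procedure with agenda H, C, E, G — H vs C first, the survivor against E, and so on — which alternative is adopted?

G

Round 1: H vs C — 22–21, H advances.
Round 2: H vs E — 17–26, E advances.
Round 3: E vs G — 18–25, G advances.
The agenda winner is G.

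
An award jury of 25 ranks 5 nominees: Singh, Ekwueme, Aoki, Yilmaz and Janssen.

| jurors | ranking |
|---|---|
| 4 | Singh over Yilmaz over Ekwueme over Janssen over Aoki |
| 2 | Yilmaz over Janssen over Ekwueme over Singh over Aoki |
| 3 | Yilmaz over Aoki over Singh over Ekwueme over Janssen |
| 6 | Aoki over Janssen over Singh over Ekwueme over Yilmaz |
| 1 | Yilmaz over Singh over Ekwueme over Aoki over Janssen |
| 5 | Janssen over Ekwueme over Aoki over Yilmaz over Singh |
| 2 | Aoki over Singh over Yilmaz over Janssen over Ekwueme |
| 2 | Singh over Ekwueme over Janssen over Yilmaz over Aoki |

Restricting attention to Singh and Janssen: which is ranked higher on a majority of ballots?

Ballots ranking Singh above Janssen: 4 + 3 + 1 + 2 + 2 = 12.
Ballots ranking Janssen above Singh: 25 − 12 = 13.
Janssen wins the head-to-head 13–12.

Janssen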